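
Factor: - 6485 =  - 5^1*1297^1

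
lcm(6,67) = 402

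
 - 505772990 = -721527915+215754925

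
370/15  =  24 + 2/3 = 24.67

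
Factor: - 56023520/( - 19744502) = 2^4*5^1*7^1*50021^1*9872251^ ( - 1 )= 28011760/9872251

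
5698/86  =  2849/43= 66.26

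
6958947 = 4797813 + 2161134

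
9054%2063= 802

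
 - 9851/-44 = 9851/44 = 223.89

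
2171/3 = 723 +2/3=723.67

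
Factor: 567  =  3^4 * 7^1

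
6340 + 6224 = 12564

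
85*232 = 19720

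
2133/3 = 711  =  711.00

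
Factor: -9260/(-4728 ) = 2^( - 1 )*3^( - 1)*5^1*197^( - 1)*463^1 = 2315/1182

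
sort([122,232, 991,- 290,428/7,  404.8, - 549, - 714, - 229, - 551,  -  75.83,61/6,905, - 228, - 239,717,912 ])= [ - 714,-551, - 549,-290,-239,- 229,-228,-75.83,61/6,428/7,122,232, 404.8, 717,  905,912, 991]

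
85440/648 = 131 +23/27 = 131.85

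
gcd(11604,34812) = 11604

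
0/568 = 0 = 0.00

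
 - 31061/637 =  - 31061/637 = -48.76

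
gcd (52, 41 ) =1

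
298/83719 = 298/83719= 0.00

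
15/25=3/5 =0.60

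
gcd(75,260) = 5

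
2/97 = 2/97 = 0.02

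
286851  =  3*95617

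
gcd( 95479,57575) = 1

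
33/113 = 33/113 = 0.29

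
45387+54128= 99515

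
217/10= 21 + 7/10  =  21.70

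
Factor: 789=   3^1 * 263^1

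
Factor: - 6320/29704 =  -2^1*5^1 * 47^ ( - 1 ) = - 10/47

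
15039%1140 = 219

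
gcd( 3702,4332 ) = 6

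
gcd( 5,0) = 5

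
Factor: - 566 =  - 2^1*283^1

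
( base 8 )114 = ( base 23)37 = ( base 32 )2c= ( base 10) 76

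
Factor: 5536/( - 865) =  - 2^5*5^(  -  1) = -32/5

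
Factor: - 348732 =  - 2^2*3^3*3229^1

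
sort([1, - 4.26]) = [  -  4.26, 1]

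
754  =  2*377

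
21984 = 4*5496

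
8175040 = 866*9440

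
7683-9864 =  - 2181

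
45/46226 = 45/46226  =  0.00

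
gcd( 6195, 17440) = 5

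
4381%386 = 135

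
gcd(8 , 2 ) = 2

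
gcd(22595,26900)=5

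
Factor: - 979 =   -  11^1*  89^1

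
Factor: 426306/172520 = 939/380 = 2^ ( -2)*3^1*5^( - 1)*19^(-1)*313^1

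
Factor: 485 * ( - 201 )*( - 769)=3^1*5^1*67^1*97^1*769^1 = 74965965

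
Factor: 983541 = 3^1 *13^1*25219^1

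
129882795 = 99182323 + 30700472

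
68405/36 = 1900 + 5/36 = 1900.14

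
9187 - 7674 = 1513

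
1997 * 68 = 135796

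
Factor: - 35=- 5^1*7^1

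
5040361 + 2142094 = 7182455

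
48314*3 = 144942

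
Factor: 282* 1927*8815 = 2^1*3^1*5^1*41^2*43^1*47^2 = 4790194410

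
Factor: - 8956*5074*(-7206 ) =327460413264  =  2^4*3^1*43^1*59^1*1201^1 *2239^1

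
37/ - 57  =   - 37/57 = - 0.65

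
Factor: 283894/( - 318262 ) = -793/889 = - 7^ ( - 1 )*13^1*61^1*127^( - 1) 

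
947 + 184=1131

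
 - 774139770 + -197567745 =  - 971707515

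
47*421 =19787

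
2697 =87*31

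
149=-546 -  - 695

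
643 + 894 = 1537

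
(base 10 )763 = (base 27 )117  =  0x2fb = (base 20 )1I3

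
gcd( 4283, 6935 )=1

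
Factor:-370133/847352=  - 2^(-3 )*11^( - 1)*9629^( - 1) * 370133^1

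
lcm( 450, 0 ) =0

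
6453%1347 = 1065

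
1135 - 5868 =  - 4733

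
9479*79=748841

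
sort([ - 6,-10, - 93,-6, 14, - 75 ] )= [  -  93, - 75,-10, - 6,  -  6, 14]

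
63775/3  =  63775/3 = 21258.33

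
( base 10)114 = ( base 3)11020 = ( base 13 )8A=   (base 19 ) 60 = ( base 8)162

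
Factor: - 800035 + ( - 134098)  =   - 17^1*54949^1 = -934133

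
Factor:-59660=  - 2^2 * 5^1*19^1*157^1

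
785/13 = 60 + 5/13=60.38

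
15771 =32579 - 16808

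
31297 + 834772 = 866069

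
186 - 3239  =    -  3053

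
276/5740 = 69/1435=0.05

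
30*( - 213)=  - 6390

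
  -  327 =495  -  822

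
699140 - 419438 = 279702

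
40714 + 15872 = 56586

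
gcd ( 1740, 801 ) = 3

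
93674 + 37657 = 131331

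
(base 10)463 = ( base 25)ID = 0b111001111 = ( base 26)HL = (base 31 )et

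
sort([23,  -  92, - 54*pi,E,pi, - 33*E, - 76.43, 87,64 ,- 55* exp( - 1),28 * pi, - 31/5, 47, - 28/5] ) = [-54 * pi, - 92,-33*E, - 76.43, - 55 * exp( - 1), - 31/5, - 28/5, E,pi, 23, 47,64 , 87,28 * pi] 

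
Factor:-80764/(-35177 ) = 2^2*29^( - 1 )* 61^1*331^1* 1213^(-1) 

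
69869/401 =69869/401 = 174.24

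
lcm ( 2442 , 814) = 2442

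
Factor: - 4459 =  - 7^3*13^1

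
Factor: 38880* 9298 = 2^6*3^5 *5^1*4649^1 = 361506240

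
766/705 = 1 + 61/705 = 1.09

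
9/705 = 3/235 = 0.01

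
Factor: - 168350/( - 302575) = 2^1*7^(- 1 )*19^( - 1 )*37^1 =74/133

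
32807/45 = 729 + 2/45 =729.04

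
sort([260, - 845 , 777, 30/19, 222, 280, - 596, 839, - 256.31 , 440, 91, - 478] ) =[ - 845, - 596, - 478, - 256.31,30/19,91, 222, 260,280,  440, 777, 839]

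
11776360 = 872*13505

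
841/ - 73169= - 841/73169 =-  0.01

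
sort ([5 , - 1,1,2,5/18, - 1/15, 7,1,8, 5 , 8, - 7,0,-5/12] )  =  [ - 7, - 1, - 5/12,-1/15, 0,5/18 , 1, 1,2,5, 5, 7,8, 8]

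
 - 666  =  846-1512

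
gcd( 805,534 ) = 1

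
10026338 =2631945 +7394393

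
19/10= 19/10 = 1.90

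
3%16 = 3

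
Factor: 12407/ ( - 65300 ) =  - 2^( - 2)*5^(-2 ) * 19^1 = - 19/100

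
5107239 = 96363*53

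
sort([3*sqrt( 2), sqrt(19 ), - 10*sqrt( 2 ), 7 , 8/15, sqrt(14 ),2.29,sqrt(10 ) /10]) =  [  -  10*sqrt(2) , sqrt(10 )/10,8/15,  2.29,sqrt(14 ) , 3*sqrt(2), sqrt(19), 7 ]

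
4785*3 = 14355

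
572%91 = 26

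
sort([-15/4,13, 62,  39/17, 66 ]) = [- 15/4,39/17, 13 , 62,  66]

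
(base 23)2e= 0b111100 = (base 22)2G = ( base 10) 60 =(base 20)30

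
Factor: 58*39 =2^1* 3^1*13^1 * 29^1  =  2262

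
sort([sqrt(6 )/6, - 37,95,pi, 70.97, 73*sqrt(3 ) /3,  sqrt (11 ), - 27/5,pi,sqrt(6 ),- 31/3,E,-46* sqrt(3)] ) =[- 46*sqrt(3), - 37, - 31/3,-27/5,sqrt(6)/6, sqrt( 6),E,pi,pi , sqrt(11),73*sqrt(3)/3,  70.97,95 ]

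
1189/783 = 1+14/27 = 1.52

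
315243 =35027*9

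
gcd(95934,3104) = 2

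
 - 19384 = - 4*4846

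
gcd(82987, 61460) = 1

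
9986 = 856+9130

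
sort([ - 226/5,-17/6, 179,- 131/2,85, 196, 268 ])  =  [  -  131/2,-226/5,  -  17/6, 85,179,196,  268] 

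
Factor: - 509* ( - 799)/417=406691/417 = 3^( - 1 )*17^1*47^1*139^( - 1 )*509^1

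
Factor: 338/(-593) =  - 2^1*13^2*593^ ( - 1)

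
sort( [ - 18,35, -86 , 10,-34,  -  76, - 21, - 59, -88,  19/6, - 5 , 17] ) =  [-88, - 86, - 76, - 59, - 34, - 21, - 18, - 5, 19/6,10,17, 35 ]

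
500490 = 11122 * 45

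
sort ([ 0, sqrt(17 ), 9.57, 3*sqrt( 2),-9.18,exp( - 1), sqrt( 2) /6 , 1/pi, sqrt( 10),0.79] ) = [  -  9.18, 0, sqrt (2 ) /6,1/pi, exp( - 1 ), 0.79, sqrt(10),sqrt(17),  3 * sqrt( 2),9.57] 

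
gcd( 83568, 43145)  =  1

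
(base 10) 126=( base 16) 7E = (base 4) 1332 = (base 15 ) 86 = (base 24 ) 56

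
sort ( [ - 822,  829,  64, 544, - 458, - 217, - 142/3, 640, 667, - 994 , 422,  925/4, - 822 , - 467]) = [ - 994, - 822, - 822,- 467,-458 , - 217, - 142/3, 64,925/4,422, 544,640, 667,  829]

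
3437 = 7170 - 3733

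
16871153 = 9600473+7270680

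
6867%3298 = 271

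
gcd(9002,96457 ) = 1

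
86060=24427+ 61633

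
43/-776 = -1 +733/776 = - 0.06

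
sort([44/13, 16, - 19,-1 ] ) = [ - 19,  -  1  ,  44/13,16 ]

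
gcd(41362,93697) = 1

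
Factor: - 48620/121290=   -374/933  =  - 2^1*3^( - 1) * 11^1*17^1*311^( - 1 ) 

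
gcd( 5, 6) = 1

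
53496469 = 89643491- 36147022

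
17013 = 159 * 107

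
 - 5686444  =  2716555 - 8402999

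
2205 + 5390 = 7595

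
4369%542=33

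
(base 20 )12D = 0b111000101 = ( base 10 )453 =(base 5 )3303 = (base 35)cx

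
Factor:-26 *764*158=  - 2^4*13^1*79^1*191^1 = - 3138512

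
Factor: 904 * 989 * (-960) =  - 2^9*3^1*5^1  *  23^1 * 43^1*113^1 =-  858293760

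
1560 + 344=1904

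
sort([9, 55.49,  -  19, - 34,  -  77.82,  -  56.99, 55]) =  [-77.82, - 56.99,-34, - 19, 9, 55, 55.49]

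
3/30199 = 3/30199 = 0.00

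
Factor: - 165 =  - 3^1*5^1*11^1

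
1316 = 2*658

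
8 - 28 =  - 20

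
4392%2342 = 2050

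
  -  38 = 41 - 79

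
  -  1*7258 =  - 7258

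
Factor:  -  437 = -19^1*23^1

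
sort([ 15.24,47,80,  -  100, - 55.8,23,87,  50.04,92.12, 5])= [ - 100,-55.8,5, 15.24,23, 47,50.04,80,87,92.12] 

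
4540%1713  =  1114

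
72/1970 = 36/985 = 0.04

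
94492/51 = 94492/51= 1852.78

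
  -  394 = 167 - 561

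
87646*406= 35584276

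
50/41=1  +  9/41  =  1.22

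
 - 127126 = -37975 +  - 89151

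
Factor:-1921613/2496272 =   -  2^(  -  4) * 89^ (-1)*107^1*1753^( - 1)*17959^1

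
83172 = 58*1434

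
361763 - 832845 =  - 471082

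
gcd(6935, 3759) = 1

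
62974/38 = 31487/19=1657.21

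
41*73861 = 3028301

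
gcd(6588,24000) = 12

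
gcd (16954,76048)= 98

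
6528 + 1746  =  8274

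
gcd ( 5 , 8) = 1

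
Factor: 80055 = 3^3*5^1*593^1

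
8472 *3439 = 29135208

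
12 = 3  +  9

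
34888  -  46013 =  - 11125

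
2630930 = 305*8626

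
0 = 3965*0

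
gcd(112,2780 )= 4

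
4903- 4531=372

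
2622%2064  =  558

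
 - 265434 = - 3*88478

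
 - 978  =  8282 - 9260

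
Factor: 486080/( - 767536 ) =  - 2^2*5^1*11^( - 1)*31^1*89^( - 1 ) = - 620/979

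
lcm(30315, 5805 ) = 272835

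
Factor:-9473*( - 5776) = 54716048 = 2^4*19^2 * 9473^1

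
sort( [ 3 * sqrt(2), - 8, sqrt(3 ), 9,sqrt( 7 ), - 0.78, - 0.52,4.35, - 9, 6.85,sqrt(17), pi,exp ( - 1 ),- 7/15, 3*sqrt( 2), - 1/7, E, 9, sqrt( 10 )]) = [ - 9,- 8, - 0.78,-0.52,-7/15, - 1/7,  exp (-1),sqrt(3), sqrt( 7),E, pi , sqrt (10), sqrt ( 17), 3*sqrt( 2), 3*sqrt(2)  ,  4.35,6.85,9, 9]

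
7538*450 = 3392100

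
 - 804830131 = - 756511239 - 48318892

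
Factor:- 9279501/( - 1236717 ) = 3^ (-1) * 7^1  *11^1  *17^2 *139^1*137413^(-1)=3093167/412239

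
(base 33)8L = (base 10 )285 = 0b100011101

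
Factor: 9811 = 9811^1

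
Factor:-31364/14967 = -2^2*3^ ( - 2)*1663^( - 1)*7841^1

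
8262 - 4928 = 3334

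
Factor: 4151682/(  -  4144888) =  - 2075841/2072444 = - 2^( - 2)*3^3*11^(-1)*19^( - 1 )*37^(-1)*67^( - 1 )*76883^1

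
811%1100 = 811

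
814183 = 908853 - 94670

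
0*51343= 0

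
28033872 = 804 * 34868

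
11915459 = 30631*389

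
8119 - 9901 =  - 1782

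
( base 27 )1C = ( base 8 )47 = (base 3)1110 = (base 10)39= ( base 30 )19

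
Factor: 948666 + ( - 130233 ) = 3^2  *  7^1*11^1*1181^1 = 818433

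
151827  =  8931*17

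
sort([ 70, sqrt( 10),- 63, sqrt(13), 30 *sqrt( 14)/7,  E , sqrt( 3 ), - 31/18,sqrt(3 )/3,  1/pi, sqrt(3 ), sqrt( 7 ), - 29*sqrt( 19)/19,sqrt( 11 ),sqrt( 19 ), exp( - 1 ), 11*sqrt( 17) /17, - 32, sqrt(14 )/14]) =[ - 63, - 32, - 29*sqrt( 19 )/19, - 31/18,sqrt(14 )/14, 1/pi,  exp(-1)  ,  sqrt( 3)/3,  sqrt(3 ), sqrt( 3), sqrt( 7 ), 11*sqrt( 17 )/17, E, sqrt( 10 ) , sqrt( 11 ), sqrt( 13 ), sqrt(19 ),  30 * sqrt(14 )/7,70 ]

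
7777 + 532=8309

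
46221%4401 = 2211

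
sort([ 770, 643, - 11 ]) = [-11, 643,770 ] 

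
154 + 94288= 94442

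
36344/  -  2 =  - 18172/1=- 18172.00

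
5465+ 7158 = 12623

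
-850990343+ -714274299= - 1565264642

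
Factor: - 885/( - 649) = 3^1 * 5^1 * 11^(-1 ) = 15/11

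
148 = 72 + 76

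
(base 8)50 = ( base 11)37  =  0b101000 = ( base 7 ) 55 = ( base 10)40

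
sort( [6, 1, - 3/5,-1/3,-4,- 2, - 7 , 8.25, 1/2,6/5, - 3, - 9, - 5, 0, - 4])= [ - 9, -7, - 5, - 4, - 4,- 3, - 2, - 3/5, - 1/3, 0,1/2 , 1,  6/5 , 6 , 8.25] 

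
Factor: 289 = 17^2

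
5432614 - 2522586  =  2910028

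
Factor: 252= 2^2*3^2 * 7^1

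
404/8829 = 404/8829 = 0.05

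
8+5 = 13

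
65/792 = 65/792=0.08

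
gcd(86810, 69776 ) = 2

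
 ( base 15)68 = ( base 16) 62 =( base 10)98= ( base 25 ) 3n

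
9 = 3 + 6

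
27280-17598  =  9682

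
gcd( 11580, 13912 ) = 4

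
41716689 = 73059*571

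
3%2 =1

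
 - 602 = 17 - 619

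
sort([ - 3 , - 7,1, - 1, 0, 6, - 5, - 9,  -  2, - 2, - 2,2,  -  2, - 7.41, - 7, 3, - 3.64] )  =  [ - 9, - 7.41,-7 , - 7, - 5, - 3.64, - 3, - 2, - 2, - 2, - 2, - 1, 0, 1,  2, 3,6 ]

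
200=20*10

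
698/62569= 698/62569 = 0.01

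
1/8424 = 1/8424 = 0.00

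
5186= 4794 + 392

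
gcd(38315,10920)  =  5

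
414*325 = 134550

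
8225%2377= 1094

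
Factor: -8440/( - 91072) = 2^(  -  3)*5^1*211^1*1423^( - 1 ) = 1055/11384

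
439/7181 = 439/7181  =  0.06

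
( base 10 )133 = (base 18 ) 77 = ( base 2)10000101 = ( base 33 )41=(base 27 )4P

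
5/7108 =5/7108 = 0.00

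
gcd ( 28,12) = 4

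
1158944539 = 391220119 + 767724420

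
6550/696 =9+143/348  =  9.41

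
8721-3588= 5133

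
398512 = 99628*4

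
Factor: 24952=2^3  *  3119^1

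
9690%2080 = 1370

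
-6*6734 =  - 40404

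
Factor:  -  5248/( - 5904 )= 2^3*3^( -2 ) =8/9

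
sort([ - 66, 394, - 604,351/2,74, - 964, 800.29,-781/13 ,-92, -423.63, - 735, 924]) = [ - 964, - 735 , - 604,-423.63 , -92, - 66, - 781/13,74, 351/2, 394, 800.29, 924]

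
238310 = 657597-419287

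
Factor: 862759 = 67^1 * 79^1*163^1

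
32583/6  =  10861/2=5430.50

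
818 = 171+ 647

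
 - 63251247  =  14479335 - 77730582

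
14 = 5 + 9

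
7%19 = 7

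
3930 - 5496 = - 1566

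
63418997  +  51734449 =115153446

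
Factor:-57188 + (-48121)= - 105309 = - 3^2 * 11701^1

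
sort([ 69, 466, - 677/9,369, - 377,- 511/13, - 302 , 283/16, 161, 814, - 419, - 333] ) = [ - 419, - 377,  -  333,-302, - 677/9, - 511/13,283/16, 69, 161,369 , 466,814 ]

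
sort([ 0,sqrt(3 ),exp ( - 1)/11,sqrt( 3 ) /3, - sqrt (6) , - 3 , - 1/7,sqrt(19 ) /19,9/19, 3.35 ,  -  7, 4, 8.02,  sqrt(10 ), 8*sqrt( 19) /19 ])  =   [ - 7, - 3 ,-sqrt( 6 ) ,-1/7,0,  exp( - 1)/11,  sqrt( 19 ) /19,9/19,sqrt( 3) /3, sqrt(3 ),8 * sqrt( 19 ) /19, sqrt( 10 ) , 3.35,4, 8.02 ]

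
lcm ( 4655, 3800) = 186200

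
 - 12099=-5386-6713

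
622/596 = 1 + 13/298 =1.04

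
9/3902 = 9/3902 = 0.00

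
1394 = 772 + 622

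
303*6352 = 1924656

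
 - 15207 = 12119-27326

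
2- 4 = -2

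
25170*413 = 10395210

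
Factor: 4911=3^1*1637^1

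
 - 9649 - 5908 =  - 15557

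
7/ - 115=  - 1+108/115 = -0.06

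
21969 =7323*3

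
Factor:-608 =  - 2^5*19^1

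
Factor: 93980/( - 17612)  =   - 635/119 = -  5^1*7^ ( - 1 ) * 17^( - 1)*127^1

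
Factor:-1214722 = -2^1 * 23^1*26407^1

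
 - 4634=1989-6623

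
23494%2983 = 2613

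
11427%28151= 11427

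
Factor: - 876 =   -  2^2*3^1  *73^1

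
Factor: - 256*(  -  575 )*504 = 2^11*3^2*5^2*7^1*23^1 =74188800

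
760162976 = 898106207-137943231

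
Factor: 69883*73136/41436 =1277740772/10359 = 2^2*3^( - 2) * 7^1*11^1*653^1*1151^( - 1)*6353^1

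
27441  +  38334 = 65775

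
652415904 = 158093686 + 494322218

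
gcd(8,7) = 1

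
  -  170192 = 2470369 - 2640561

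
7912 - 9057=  - 1145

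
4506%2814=1692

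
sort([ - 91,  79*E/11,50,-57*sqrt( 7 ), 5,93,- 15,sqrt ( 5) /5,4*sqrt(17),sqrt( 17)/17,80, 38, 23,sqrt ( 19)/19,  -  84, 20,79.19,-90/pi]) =[ - 57 * sqrt (7),-91, - 84, - 90/pi, - 15,sqrt(19 )/19,sqrt(17 ) /17 , sqrt(5 ) /5,5, 4*sqrt( 17), 79 * E/11, 20,23,38, 50,79.19,80,93 ]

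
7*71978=503846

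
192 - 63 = 129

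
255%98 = 59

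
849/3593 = 849/3593= 0.24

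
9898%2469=22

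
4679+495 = 5174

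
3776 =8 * 472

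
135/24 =45/8= 5.62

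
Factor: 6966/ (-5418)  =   - 9/7 = - 3^2*7^(-1)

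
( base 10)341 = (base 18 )10h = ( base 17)131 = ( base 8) 525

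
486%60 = 6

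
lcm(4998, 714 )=4998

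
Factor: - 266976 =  - 2^5*3^4*103^1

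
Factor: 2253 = 3^1 * 751^1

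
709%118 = 1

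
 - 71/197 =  - 71/197 = - 0.36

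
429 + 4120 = 4549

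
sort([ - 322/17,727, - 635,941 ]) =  [  -  635,  -  322/17,727, 941]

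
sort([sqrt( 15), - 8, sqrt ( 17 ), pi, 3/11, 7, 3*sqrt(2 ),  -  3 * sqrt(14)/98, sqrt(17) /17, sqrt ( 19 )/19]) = [ - 8,- 3*sqrt( 14 ) /98 , sqrt( 19 ) /19,sqrt(17) /17 , 3/11, pi, sqrt(15),  sqrt( 17), 3*sqrt( 2), 7]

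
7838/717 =7838/717 = 10.93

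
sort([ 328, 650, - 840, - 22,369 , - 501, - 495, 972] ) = [  -  840,  -  501, - 495,  -  22,328,369,650, 972]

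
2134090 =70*30487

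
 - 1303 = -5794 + 4491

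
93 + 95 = 188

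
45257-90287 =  - 45030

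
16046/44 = 8023/22 = 364.68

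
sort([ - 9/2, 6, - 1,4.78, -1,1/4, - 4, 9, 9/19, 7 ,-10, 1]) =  [ - 10, - 9/2, - 4, - 1,- 1,1/4,9/19, 1,4.78 , 6,7, 9 ] 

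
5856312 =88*66549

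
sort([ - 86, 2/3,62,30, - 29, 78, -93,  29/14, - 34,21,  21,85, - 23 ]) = [-93 , - 86, - 34, - 29, - 23,2/3, 29/14,21,21,  30,62, 78,85 ] 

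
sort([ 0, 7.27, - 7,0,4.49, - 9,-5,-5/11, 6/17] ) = [ - 9 , - 7,  -  5,  -  5/11,0,0,6/17,4.49,7.27]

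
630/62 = 315/31= 10.16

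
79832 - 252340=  - 172508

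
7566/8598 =1261/1433 = 0.88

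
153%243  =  153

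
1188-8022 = - 6834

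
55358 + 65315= 120673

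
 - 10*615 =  - 6150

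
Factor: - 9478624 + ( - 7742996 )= - 17221620 = - 2^2*3^1*5^1*13^1*22079^1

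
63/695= 63/695 = 0.09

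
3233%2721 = 512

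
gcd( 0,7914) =7914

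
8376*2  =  16752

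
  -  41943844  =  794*( - 52826)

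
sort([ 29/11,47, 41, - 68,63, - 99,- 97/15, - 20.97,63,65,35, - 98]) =[ - 99, - 98, - 68 , - 20.97,-97/15,  29/11,35,41,47,63,  63,65 ] 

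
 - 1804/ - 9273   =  164/843=0.19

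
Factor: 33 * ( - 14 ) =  - 462 = -2^1*3^1 *7^1 * 11^1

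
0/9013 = 0 = 0.00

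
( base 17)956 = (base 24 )4G4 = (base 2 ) 101010000100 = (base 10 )2692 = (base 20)6ec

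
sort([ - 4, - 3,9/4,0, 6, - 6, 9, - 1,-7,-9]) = [ - 9, - 7, -6, - 4, - 3 , - 1,0,9/4, 6,9] 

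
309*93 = 28737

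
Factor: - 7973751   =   - 3^1* 953^1*2789^1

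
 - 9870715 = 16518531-26389246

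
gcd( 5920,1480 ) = 1480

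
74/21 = 3+11/21 = 3.52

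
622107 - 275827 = 346280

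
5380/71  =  5380/71 =75.77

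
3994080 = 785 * 5088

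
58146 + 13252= 71398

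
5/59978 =5/59978= 0.00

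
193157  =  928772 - 735615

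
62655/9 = 6961+2/3 = 6961.67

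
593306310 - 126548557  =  466757753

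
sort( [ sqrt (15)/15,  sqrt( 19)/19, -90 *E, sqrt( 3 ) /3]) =[ -90*E, sqrt( 19)/19,sqrt( 15)/15,sqrt(3 ) /3 ] 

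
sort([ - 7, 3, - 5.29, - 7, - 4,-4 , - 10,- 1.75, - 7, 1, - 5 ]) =[ - 10, - 7, - 7, - 7, - 5.29 , - 5,-4,-4, - 1.75,1,3]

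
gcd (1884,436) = 4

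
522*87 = 45414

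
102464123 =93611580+8852543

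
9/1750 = 9/1750 = 0.01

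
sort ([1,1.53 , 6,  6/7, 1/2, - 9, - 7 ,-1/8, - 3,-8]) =[-9 , - 8, - 7, - 3,-1/8,1/2, 6/7,  1 , 1.53,  6 ] 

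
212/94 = 2 +12/47 = 2.26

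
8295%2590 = 525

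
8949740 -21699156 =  - 12749416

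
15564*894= 13914216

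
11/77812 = 11/77812 = 0.00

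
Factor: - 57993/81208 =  - 2^ ( - 3)*3^1*13^1*1487^1*10151^( - 1)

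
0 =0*85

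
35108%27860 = 7248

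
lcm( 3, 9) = 9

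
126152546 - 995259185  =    -  869106639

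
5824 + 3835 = 9659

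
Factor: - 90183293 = -149^1*605257^1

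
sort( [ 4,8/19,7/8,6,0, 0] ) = [ 0,0,8/19,7/8,  4, 6]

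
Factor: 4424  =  2^3 * 7^1 * 79^1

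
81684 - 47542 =34142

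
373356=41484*9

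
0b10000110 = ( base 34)3w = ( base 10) 134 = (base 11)112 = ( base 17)7f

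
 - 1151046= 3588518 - 4739564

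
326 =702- 376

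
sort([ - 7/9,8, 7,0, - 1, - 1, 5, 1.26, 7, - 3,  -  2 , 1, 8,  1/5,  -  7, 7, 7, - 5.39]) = [ - 7,-5.39, - 3,-2,-1,-1, - 7/9, 0, 1/5, 1, 1.26, 5,7,  7, 7,7, 8, 8]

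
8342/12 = 4171/6=695.17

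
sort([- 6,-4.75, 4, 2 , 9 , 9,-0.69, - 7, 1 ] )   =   [ - 7, - 6, - 4.75,-0.69,1, 2 , 4,9, 9] 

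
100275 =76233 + 24042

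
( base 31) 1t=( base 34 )1Q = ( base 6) 140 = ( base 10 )60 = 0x3C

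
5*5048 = 25240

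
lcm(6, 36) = 36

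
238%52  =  30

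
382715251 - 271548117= 111167134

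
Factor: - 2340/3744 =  - 2^( - 3 )*5^1 = - 5/8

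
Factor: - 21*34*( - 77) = 54978 = 2^1*3^1*7^2*11^1*17^1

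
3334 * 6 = 20004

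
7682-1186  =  6496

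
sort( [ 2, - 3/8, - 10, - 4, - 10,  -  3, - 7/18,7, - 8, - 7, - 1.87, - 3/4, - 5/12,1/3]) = [ - 10, - 10, - 8, - 7, - 4,  -  3, - 1.87, - 3/4,  -  5/12,-7/18, - 3/8,1/3, 2,7 ] 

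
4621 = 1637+2984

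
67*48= 3216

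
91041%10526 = 6833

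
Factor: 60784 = 2^4*29^1 * 131^1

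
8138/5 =1627 + 3/5 =1627.60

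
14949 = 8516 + 6433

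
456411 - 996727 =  - 540316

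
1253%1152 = 101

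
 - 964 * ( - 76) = 73264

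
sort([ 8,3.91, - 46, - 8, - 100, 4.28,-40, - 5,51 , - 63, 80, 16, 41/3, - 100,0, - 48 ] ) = [ - 100, - 100,-63 ,-48,-46,-40, - 8,  -  5,0, 3.91,4.28,8, 41/3, 16,  51,80 ] 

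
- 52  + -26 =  - 78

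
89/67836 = 89/67836=0.00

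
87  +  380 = 467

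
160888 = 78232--82656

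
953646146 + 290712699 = 1244358845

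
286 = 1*286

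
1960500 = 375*5228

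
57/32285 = 57/32285 = 0.00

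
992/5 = 198 + 2/5= 198.40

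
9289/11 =9289/11= 844.45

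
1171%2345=1171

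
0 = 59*0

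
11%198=11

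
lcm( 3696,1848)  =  3696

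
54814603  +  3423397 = 58238000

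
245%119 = 7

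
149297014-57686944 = 91610070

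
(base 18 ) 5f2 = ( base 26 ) 2kk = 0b11101100100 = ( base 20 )4ec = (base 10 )1892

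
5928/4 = 1482  =  1482.00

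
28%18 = 10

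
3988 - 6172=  - 2184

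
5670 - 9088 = - 3418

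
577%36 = 1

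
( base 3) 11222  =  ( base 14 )98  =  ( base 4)2012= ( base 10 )134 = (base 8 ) 206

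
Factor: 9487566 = 2^1*3^2*11^1*47917^1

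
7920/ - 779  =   - 7920/779 = - 10.17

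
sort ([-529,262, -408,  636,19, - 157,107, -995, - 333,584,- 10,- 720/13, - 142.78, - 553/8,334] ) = [-995,  -  529,-408, - 333, - 157, - 142.78, - 553/8, - 720/13, - 10, 19,107,262 , 334,584,636 ] 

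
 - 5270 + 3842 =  - 1428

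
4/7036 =1/1759 = 0.00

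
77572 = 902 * 86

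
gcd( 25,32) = 1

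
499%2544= 499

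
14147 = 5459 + 8688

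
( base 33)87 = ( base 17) FG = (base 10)271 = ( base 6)1131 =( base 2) 100001111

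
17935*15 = 269025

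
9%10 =9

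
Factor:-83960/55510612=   - 20990/13877653 = - 2^1 * 5^1*2099^1*2803^( - 1 )*4951^( - 1 )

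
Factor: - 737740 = -2^2*  5^1*36887^1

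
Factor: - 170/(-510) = 1/3 = 3^(-1 )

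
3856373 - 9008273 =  - 5151900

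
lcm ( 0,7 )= 0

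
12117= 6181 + 5936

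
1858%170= 158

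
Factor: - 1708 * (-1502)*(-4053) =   -  10397631048=-2^3*3^1 * 7^2*61^1*193^1 * 751^1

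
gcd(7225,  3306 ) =1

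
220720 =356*620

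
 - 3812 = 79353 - 83165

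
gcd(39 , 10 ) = 1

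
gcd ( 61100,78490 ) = 470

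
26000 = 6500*4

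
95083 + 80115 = 175198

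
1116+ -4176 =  - 3060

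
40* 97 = 3880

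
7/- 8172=- 1 + 8165/8172  =  - 0.00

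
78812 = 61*1292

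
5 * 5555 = 27775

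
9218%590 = 368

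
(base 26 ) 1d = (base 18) 23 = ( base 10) 39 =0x27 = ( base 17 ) 25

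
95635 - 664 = 94971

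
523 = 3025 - 2502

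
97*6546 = 634962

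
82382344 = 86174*956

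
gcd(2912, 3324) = 4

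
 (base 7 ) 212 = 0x6b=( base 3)10222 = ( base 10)107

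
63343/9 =7038+ 1/9 = 7038.11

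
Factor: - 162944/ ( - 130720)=2^2*5^( - 1 )*43^( - 1 )*67^1 = 268/215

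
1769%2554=1769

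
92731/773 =119 + 744/773  =  119.96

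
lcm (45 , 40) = 360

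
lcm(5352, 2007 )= 16056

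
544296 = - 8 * (-68037)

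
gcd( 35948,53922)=17974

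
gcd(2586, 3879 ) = 1293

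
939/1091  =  939/1091 = 0.86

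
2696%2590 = 106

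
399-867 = - 468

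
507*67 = 33969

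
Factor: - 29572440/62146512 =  - 1232185/2589438 = - 2^(-1) * 3^( - 1 )*5^1*101^( - 1)*281^1*877^1*4273^( - 1) 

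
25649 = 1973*13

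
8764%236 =32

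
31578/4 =7894 + 1/2 = 7894.50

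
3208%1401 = 406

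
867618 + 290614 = 1158232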